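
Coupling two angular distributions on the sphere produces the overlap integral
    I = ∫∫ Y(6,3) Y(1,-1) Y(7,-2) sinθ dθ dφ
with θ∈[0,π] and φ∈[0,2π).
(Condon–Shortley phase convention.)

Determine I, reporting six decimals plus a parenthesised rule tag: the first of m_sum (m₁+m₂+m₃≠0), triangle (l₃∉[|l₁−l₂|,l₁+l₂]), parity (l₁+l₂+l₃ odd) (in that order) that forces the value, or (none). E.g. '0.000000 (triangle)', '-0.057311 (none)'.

m-sum 0 ✓  L=14 even ✓  5≤7≤7 ✓
Π(2lᵢ+1) = 13×3×15 = 585
triangle coeff Δ(6,1,7) = 1/1365
Σ_t [0,0]: t=0:+1/518400 = 1/518400
(3j)²=7/195 [(6 1 7; 0 0 0)], sign=-1
Σ_t [0,0]: t=0:+1/4354560 = 1/4354560
(3j)²=2/273 [(6 1 7; 3 -1 -2)], sign=-1
⇒ 4πI² = 2/13
I = (+1)√(2/13/(4π)) = 0.11064668
No selection rule forces the value: the integral is nonzero (none).

0.110647 (none)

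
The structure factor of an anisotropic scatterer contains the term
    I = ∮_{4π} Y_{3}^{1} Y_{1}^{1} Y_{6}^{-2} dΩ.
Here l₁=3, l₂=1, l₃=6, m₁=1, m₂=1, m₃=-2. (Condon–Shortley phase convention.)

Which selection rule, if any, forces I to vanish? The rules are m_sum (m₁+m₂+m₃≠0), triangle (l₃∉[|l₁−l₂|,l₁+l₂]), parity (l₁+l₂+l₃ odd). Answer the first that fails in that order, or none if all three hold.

triangle

azimuthal sum: 1 + 1 − 2 = 0  ✓
l₃ must lie in [2,4]; have l₃=6  ✗
L = 3 + 1 + 6 = 10 (even)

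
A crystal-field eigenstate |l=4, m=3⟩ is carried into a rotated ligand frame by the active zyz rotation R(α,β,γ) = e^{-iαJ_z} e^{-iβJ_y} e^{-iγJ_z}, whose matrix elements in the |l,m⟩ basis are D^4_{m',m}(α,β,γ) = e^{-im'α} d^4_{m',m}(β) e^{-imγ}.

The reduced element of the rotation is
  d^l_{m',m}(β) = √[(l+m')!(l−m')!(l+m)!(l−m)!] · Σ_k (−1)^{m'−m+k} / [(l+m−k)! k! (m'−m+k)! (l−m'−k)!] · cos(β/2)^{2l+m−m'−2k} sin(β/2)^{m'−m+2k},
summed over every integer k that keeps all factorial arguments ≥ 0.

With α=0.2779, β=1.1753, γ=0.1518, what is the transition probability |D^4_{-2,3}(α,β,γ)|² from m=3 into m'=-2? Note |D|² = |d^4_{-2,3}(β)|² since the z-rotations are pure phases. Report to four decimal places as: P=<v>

First d^4_{-2,3}(β=1.1753), then the phase factors e^{-i(-2)α} and e^{-i(3)γ}:
c=cos(1.175300/2)=0.832246, s=sin(1.175300/2)=0.554407; N=√[2·720·5040·1]=2693.993318
k∈{5,6} keeps every argument non-negative
  k=5: (−1)^0·2693.9933/(240)·0.8322^3·0.5544^5 = +0.338909
  k=6: (−1)^1·2693.9933/(720)·0.8322^1·0.5544^7 = -0.050132
d^4_{-2,3}(1.1753) = +0.338909 -0.050132 = +0.288777
|D^4_{-2,3}|² = |d^4_{-2,3}(β)|² = (+0.288777)² = 0.083392 (the z-rotation phases have unit modulus)

P=0.0834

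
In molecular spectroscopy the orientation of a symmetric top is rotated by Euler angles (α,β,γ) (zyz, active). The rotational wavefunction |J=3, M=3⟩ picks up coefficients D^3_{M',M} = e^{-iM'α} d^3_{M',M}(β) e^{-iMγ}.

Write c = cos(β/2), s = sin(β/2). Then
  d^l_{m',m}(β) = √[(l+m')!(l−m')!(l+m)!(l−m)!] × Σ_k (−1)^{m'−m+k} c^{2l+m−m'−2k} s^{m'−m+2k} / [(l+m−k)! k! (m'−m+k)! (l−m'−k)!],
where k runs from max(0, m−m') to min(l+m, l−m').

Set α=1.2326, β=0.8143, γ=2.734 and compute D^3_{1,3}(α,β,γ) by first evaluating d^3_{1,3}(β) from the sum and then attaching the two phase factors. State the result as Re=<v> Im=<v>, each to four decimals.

First d^3_{1,3}(β=0.8143), then the phase factors e^{-i(1)α} and e^{-i(3)γ}:
Half-angle: c=0.918253, s=0.395994. N=√(24·2·720·1)=185.903201
Admissible k: 2..2 (factorial args all ≥0)
  k=2: (−1)^0·185.9032/(48)·0.9183^4·0.3960^2 = +0.431790
d^3_{1,3}(0.8143) = +0.431790
Attach z-rotation phases: D = e^{-i(1)(1.2326)}·(+0.431790)·e^{-i(3)(2.7340)} = -0.431769+0.004241i

Re=-0.4318 Im=0.0042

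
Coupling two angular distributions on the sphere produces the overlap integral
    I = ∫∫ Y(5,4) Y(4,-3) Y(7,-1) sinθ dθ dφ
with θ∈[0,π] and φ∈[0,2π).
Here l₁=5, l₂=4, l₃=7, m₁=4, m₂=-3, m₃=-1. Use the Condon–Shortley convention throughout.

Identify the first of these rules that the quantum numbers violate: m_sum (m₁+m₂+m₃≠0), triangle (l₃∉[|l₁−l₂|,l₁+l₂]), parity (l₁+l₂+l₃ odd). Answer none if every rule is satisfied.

m₁+m₂+m₃ = 4 − 3 − 1 = 0  ✓
triangle: |5−4|=1 ≤ l₃=7 ≤ 5+4=9  ✓
parity: l₁+l₂+l₃ = 16 is even  ✓

none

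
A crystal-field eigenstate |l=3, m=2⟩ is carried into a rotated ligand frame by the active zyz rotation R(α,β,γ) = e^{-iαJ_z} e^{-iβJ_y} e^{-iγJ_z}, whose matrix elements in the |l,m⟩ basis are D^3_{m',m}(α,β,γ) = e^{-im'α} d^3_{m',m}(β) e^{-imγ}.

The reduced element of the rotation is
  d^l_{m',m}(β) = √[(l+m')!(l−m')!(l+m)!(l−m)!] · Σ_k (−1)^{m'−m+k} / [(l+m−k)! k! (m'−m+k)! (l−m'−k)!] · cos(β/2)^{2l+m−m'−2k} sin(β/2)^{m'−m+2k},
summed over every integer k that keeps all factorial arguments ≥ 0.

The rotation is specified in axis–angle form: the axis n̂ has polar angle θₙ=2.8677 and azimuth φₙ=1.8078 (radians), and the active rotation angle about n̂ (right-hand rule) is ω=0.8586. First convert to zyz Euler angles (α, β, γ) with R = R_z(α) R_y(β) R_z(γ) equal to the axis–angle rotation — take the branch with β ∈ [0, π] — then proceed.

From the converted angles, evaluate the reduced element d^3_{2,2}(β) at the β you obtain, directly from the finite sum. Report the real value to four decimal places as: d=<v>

d=0.9007

Axis–angle → zyz. n̂ = (sinθₙcosφₙ, sinθₙsinφₙ, cosθₙ) = (-0.063507, +0.262920, -0.962725), ω = 0.8586.
R = I cosω + sinω [n̂]ₓ + (1−cosω) n̂n̂ᵀ gives
  R = [+0.654895, +0.722929, +0.220197; -0.734500, +0.677450, -0.039637; -0.177827, -0.135776, +0.974650]
β = atan2(√(R₁₃²+R₂₃²), R₃₃) = 0.225645; α = atan2(R₂₃, R₁₃) mod 2π = 6.105087; γ = atan2(R₃₂, −R₃₁) mod 2π = 5.631080
d^3_{2,2}(β=0.2256) via the finite sum:
With c≡cos(β/2)=0.993642 and s≡sin(β/2)=0.112584, N=[120·1·120·1]^{1/2}=120.000000
Admissible k: 0..1 (factorial args all ≥0)
  k=0: (−1)^0·120.0000/(120)·0.9936^6·0.1126^0 = +0.962455
  k=1: (−1)^1·120.0000/(24)·0.9936^4·0.1126^2 = -0.061779
d^3_{2,2}(0.2256) = +0.962455 -0.061779 = +0.900676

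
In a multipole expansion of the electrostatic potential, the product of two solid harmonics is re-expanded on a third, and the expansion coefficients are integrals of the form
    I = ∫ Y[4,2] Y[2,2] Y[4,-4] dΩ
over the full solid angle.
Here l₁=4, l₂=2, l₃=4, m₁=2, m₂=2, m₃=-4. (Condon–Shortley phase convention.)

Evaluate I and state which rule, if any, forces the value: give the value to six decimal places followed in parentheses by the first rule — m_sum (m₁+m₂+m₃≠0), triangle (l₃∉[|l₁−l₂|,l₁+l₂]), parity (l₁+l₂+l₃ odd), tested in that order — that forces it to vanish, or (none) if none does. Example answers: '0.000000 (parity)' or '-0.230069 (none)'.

m-sum 0 ✓  L=10 even ✓  2≤4≤6 ✓
Π(2lᵢ+1) = 9×5×9 = 405
triangle coeff Δ(4,2,4) = 1/13860
Σ_t [0,2]: t=0:+1/192 t=1:−1/36 t=2:+1/192 = -5/288
(3j)²=20/693 [(4 2 4; 0 0 0)], sign=-1
Σ_t [2,2]: t=2:+1/2880 = 1/2880
(3j)²=2/165 [(4 2 4; 2 2 -4)], sign=+1
⇒ 4πI² = 120/847
I = (-1)√(120/847/(4π)) = -0.10618031
No selection rule forces the value: the integral is nonzero (none).

-0.106180 (none)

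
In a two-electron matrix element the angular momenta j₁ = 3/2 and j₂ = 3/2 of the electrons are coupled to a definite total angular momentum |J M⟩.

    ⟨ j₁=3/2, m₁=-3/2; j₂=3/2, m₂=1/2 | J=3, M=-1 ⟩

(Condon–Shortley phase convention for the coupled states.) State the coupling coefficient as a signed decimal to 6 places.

j₁+j₂−J=0  J+j₁−j₂=3  J−j₁+j₂=3  j₁+j₂+J+1=7
(j₁±m₁, j₂±m₂, J±M) = (0,3,2,1,2,4)
P² = 144/5
sum k=0..0:
  [0] +1/12 = 1/12
S = 1/12
C² = P²·S² = 1/5 ; C = +0.447214

+√(1/5) ≈ +0.447214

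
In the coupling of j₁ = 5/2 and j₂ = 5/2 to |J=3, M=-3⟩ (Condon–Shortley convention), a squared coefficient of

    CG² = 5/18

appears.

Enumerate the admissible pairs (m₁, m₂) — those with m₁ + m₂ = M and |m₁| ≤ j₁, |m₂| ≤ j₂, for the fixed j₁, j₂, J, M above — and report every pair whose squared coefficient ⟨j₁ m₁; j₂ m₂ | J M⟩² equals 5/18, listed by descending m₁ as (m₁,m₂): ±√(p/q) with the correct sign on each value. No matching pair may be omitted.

(-1/2,-5/2): +√(5/18); (-5/2,-1/2): +√(5/18)

Admissible pairs with m₁+m₂ = M = -3: (-5/2,-1/2), (-3/2,-3/2), (-1/2,-5/2)
  (m₁,m₂)=(-1/2,-5/2): CG² = 5/18, CG = +√(5/18)   ← matches the target
  (m₁,m₂)=(-3/2,-3/2): CG² = 4/9, CG = −√(4/9)
  (m₁,m₂)=(-5/2,-1/2): CG² = 5/18, CG = +√(5/18)   ← matches the target
Pairs with CG² = 5/18: (-1/2,-5/2): +√(5/18); (-5/2,-1/2): +√(5/18)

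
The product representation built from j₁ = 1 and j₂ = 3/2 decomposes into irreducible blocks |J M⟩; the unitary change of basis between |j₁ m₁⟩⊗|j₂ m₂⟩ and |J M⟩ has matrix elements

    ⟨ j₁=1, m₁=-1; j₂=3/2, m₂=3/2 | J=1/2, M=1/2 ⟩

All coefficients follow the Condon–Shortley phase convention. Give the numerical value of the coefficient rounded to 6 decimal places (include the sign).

+0.707107

triangle: 2!*0!*1!/4! = 2/24
(j±m)!: 0!*2!*3!*0!*1!*0! = 12
prefactor² = (2J+1)*Δ*N² = 2
  k=2: +1/(2!*0!*0!*1!*0!*0!) = 1/2
Σ = 1/2  ⇒  CG² = 2*(1/2)² = 1/2
CG = +√(1/2) = +0.707107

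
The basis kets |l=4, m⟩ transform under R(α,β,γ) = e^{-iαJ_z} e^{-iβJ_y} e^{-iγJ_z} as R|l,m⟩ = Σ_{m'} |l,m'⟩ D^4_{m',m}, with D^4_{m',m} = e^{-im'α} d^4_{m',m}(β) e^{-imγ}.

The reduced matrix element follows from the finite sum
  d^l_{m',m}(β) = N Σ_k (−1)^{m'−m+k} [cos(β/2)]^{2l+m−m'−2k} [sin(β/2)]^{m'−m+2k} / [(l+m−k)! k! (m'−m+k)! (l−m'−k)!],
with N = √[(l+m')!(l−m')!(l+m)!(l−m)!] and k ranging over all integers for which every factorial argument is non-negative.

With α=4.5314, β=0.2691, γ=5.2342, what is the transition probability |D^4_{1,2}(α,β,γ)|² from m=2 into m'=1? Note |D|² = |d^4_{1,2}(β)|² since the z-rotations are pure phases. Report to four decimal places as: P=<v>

P=0.2359

D^4_{1,2}(4.5314,0.2691,5.2342) = e^{-i·1·4.5314}·d^4_{1,2}(0.2691)·e^{-i·2·5.2342}. Compute d first:
Half-angle: c=0.990962, s=0.134144. N=√(120·6·720·2)=1018.233765
k: max(0,(2)−(1))=1 … min(4+(2),4−(1))=3
  k=1: (−1)^0·1018.2338/(240)·0.9910^7·0.1341^1 = +0.534081
  k=2: (−1)^1·1018.2338/(48)·0.9910^5·0.1341^3 = -0.048934
  k=3: (−1)^2·1018.2338/(72)·0.9910^3·0.1341^5 = +0.000598
d^4_{1,2}(0.2691) = +0.534081 -0.048934 +0.000598 = +0.485745
|D^4_{1,2}|² = |d^4_{1,2}(β)|² = (+0.485745)² = 0.235948 (the z-rotation phases have unit modulus)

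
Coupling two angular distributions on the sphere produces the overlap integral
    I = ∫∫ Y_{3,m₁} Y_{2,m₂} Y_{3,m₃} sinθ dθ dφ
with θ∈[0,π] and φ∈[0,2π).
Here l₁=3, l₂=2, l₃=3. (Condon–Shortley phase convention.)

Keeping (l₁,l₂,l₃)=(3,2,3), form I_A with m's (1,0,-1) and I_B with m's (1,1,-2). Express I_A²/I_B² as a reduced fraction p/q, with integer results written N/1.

3/5

l's match ⇒ only the (l;m) 3-j factors differ between A and B.
A: triangle coeff Δ(3,2,3) = 1/3780; Σ_t [0,2]: t=0:+1/16 t=1:−1/6 t=2:+1/96 = -3/32; (3j)²=3/140 [(3 2 3; 1 0 -1)], sign=-1
B: triangle coeff Δ(3,2,3) = 1/3780; Σ_t [1,2]: t=1:−1/12 t=2:+1/48 = -1/16; (3j)²=1/28 [(3 2 3; 1 1 -2)], sign=+1
I_A²/I_B² = (3/140)/(1/28) = 3/5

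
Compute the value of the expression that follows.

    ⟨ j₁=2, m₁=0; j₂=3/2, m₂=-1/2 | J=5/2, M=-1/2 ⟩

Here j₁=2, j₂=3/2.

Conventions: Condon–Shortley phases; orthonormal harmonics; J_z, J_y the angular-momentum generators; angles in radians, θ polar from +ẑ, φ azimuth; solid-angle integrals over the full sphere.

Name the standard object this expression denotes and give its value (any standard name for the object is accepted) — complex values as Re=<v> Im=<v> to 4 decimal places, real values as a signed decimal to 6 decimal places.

This is a Clebsch–Gordan (vector-coupling) coefficient.
√[6·1!3!2!/7! · 2!2!1!2!2!3!] = √(48/35)
  +(−1)^0/∏(0,1,2,1,1,1)! = 1/2  (running 1/2)
  +(−1)^1/∏(1,0,1,0,2,2)! = -1/4  (running 1/4)
⟨..|..⟩ = √(48/35)·(1/4) = +0.292770

Clebsch–Gordan coefficient, +√(3/35) ≈ +0.292770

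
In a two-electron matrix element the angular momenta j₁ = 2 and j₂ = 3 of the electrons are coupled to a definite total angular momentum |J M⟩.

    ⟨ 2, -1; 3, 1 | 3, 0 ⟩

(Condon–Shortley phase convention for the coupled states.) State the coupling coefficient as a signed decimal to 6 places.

+√(1/30) ≈ +0.182574

triangle: 2!*2!*4!/9! = 96/362880
(j±m)!: 1!*3!*4!*2!*3!*3! = 10368
prefactor² = (2J+1)*Δ*N² = 96/5
  k=1: −1/(1!*1!*2!*3!*0!*1!) = -1/12
  k=2: +1/(2!*0!*1!*2!*1!*2!) = 1/8
Σ = 1/24  ⇒  CG² = 96/5*(1/24)² = 1/30
CG = +√(1/30) = +0.182574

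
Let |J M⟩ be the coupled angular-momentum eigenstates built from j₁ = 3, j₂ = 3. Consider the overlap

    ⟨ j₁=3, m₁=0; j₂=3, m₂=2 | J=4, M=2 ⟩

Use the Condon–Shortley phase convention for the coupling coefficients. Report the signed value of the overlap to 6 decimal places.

√[9·2!4!4!/11! · 3!3!5!1!6!2!] = √(124416/77)
  +(−1)^1/∏(1,1,2,4,2,0)! = -1/96  (running -1/96)
  +(−1)^2/∏(2,0,1,3,3,1)! = 1/72  (running 1/288)
⟨..|..⟩ = √(124416/77)·(1/288) = +0.139573

+√(3/154) ≈ +0.139573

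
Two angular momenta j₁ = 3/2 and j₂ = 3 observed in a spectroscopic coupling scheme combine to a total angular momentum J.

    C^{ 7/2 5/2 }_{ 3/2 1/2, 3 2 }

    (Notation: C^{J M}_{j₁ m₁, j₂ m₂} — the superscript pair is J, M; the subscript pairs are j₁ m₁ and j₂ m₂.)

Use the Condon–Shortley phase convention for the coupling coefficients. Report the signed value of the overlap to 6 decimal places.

√[8·1!2!5!/9! · 2!1!5!1!6!1!] = √(6400/7)
  +(−1)^0/∏(0,1,1,5,1,0)! = 1/120  (running 1/120)
  +(−1)^1/∏(1,0,0,4,2,1)! = -1/48  (running -1/80)
⟨..|..⟩ = √(6400/7)·(-1/80) = -0.377964

−√(1/7) = -0.377964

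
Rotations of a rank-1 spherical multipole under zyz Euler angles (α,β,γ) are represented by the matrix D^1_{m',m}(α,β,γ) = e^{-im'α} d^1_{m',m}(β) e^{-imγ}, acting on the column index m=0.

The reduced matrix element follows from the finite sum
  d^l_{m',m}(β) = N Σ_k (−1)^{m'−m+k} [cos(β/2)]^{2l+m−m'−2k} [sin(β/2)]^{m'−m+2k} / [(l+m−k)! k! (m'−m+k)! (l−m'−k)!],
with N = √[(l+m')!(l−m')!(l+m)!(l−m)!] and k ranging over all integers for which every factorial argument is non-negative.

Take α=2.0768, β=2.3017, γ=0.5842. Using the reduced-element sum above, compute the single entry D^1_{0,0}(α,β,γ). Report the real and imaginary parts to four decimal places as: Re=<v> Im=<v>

Split into d^1_{0,0}(β=2.3017) × two z-phases.
Half-angle: c=0.407711, s=0.913111. N=√(1·1·1·1)=1.000000
k∈{0,1} keeps every argument non-negative
  k=0: (−1)^0·1.0000/(1)·0.4077^2·0.9131^0 = +0.166229
  k=1: (−1)^1·1.0000/(1)·0.4077^0·0.9131^2 = -0.833771
d^1_{0,0}(2.3017) = +0.166229 -0.833771 = -0.667543
Attach z-rotation phases: D = e^{-i(0)(2.0768)}·(-0.667543)·e^{-i(0)(0.5842)} = -0.667543+0.000000i

Re=-0.6675 Im=0.0000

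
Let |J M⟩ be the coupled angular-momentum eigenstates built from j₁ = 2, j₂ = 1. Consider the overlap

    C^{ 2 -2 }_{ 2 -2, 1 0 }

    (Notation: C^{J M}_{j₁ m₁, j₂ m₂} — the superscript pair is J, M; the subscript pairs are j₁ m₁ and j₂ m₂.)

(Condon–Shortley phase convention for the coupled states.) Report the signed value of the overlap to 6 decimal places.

triangle: 1!*3!*1!/6! = 6/720
(j±m)!: 0!*4!*1!*1!*0!*4! = 576
prefactor² = (2J+1)*Δ*N² = 24
  k=1: −1/(1!*0!*3!*0!*0!*1!) = -1/6
Σ = -1/6  ⇒  CG² = 24*(-1/6)² = 2/3
CG = −√(2/3) = -0.816497

-0.816497  (= −√(2/3))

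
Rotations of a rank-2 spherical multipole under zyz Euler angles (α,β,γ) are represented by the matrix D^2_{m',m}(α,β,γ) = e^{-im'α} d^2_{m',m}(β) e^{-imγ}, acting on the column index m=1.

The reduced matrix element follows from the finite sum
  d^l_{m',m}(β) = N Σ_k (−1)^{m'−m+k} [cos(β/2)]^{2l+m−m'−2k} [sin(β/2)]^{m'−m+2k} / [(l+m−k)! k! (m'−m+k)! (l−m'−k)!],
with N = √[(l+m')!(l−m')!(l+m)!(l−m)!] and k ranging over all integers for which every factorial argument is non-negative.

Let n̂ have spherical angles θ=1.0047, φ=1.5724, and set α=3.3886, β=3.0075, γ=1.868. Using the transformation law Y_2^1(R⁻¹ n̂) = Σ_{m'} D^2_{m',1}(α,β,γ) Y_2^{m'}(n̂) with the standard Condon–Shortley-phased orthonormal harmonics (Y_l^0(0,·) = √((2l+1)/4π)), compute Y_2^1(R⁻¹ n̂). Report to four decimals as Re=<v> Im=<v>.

Re=-0.3547 Im=0.0492

Need the full column D^2_{m',1} for m'=−2..2 at α=3.3886, β=3.0075, γ=1.8680.
cos(β/2)=0.066996, sin(β/2)=0.997753
d^2_{-2,1}: single k=3 term ⇒ +0.133091;  D = +0.026025-0.130522i
d^2_{-1,1}: k∈[2..3] ⇒ +0.013405 -0.991043 = -0.977638;  D = -0.049053-0.976407i
d^2_{0,1}: k∈[1..2] ⇒ +0.000735 -0.163003 = -0.162268;  D = +0.047520+0.155154i
d^2_{1,1}: k∈[0..1] ⇒ +0.000020 -0.013405 = -0.013385;  D = -0.006930-0.011451i
d^2_{2,1}: single k=0 term ⇒ -0.000600;  D = +0.000427+0.000422i
Y_2^{m'}(θ=1.0047,φ=1.5724) and Σ D·Y over m':
  (+0.0260-0.1305i)·(-0.2752+0.0009i)  (-0.0491-0.9764i)·(-0.0006-0.3497i)  (+0.0475+0.1552i)·(-0.0432+0.0000i)  (-0.0069-0.0115i)·(+0.0006-0.3497i)  (+0.0004+0.0004i)·(-0.2752-0.0009i)
Y_2^1(R⁻¹ n̂) = -0.354658+0.049235i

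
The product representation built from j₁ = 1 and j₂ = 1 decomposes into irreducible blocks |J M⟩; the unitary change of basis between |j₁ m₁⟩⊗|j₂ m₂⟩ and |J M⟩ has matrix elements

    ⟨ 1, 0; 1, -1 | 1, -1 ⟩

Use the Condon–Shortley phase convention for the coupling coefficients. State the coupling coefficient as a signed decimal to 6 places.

√[3·1!1!1!/4! · 1!1!0!2!0!2!] = √(1/2)
  +(−1)^0/∏(0,1,1,0,0,1)! = 1  (running 1)
⟨..|..⟩ = √(1/2)·(1) = +0.707107

+0.707107  (= +√(1/2))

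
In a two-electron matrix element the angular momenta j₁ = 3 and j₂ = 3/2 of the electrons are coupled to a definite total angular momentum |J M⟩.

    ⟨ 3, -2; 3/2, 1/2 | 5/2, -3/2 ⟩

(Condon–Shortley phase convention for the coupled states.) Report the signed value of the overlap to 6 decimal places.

+√(1/14) ≈ +0.267261

j₁+j₂−J=2  J+j₁−j₂=4  J−j₁+j₂=1  j₁+j₂+J+1=8
(j₁±m₁, j₂±m₂, J±M) = (1,5,2,1,1,4)
P² = 288/7
sum k=1..2:
  [1] −1/24 = -1/24
  [2] +1/12 = 1/12
S = 1/24
C² = P²·S² = 1/14 ; C = +0.267261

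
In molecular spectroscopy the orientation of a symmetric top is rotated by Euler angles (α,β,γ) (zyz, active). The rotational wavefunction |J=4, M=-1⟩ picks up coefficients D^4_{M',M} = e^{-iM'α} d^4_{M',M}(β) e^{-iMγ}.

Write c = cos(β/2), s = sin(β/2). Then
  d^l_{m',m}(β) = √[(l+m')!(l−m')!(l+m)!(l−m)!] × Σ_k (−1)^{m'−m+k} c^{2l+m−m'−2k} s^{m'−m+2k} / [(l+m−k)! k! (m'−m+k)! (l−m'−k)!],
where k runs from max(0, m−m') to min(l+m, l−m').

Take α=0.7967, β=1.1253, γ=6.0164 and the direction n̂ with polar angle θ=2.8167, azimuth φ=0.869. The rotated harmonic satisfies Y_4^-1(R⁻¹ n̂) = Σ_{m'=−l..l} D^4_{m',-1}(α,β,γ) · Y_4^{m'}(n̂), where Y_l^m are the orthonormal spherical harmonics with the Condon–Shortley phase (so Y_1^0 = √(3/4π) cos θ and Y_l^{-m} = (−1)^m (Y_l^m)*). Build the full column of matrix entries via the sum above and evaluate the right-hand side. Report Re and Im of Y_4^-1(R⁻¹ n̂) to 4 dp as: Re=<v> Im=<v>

Re=0.1578 Im=-0.0471

Need the full column D^4_{m',-1} for m'=−4..4 at α=0.7967, β=1.1253, γ=6.0164.
cos(β/2)=0.845844, sin(β/2)=0.533430
d^4_{-4,-1}: single k=3 term ⇒ +0.491788;  D = -0.479765+0.108080i
d^4_{-3,-1}: k∈[2..3] ⇒ +0.827118 -0.548264 = +0.278855;  D = -0.146352+0.237363i
d^4_{-2,-1}: k∈[1..3] ⇒ +0.701047 -1.394088 +0.369634 = -0.323407;  D = -0.078188-0.313813i
d^4_{-1,-1}: k∈[0..3] ⇒ +0.262014 -1.563107 +1.243345 -0.164833 = -0.222580;  D = -0.192054-0.112505i
d^4_{0,-1}: k∈[0..3] ⇒ -0.738968 +1.763397 -0.701331 +0.046488 = +0.369586;  D = +0.356511-0.097435i
d^4_{1,-1}: k∈[0..3] ⇒ +1.042071 -1.243345 +0.247249 -0.006556 = +0.039419;  D = +0.019151-0.034455i
d^4_{2,-1}: k∈[0..2] ⇒ -0.929392 +0.554451 -0.044103 = -0.419044;  D = +0.119581+0.401619i
d^4_{3,-1}: k∈[0..1] ⇒ +0.548264 -0.130832 = +0.417432;  D = -0.369348-0.194502i
d^4_{4,-1}: single k=0 term ⇒ -0.195592;  D = +0.186150-0.060038i
Y_4^{m'}(θ=2.8167,φ=0.869) and Σ D·Y over m':
  (-0.4798+0.1081i)·(-0.0043+0.0015i)  (-0.1464+0.2374i)·(+0.0332+0.0197i)  (-0.0782-0.3138i)·(-0.0300-0.1777i)  (-0.1921-0.1125i)·(-0.3037+0.3592i)  (+0.3565-0.0974i)·(+0.4536+0.0000i)  (+0.0192-0.0345i)·(+0.3037+0.3592i)  (+0.1196+0.4016i)·(-0.0300+0.1777i)  (-0.3693-0.1945i)·(-0.0332+0.0197i)  (+0.1861-0.0600i)·(-0.0043-0.0015i)
Y_4^-1(R⁻¹ n̂) = +0.157846-0.047106i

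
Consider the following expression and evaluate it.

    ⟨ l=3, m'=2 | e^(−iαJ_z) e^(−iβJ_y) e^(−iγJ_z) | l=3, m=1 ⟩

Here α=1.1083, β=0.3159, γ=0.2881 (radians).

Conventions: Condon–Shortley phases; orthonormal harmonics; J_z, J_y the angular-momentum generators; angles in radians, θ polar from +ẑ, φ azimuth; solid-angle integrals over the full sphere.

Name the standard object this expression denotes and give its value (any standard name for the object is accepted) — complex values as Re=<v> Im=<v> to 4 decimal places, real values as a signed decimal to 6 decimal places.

Wigner D-matrix element, Re=0.3566 Im=0.2638

This is a Wigner D-matrix element — the rotation-matrix element ⟨l m'| R(α,β,γ) |l m⟩ in the angular-momentum basis.
Split into d^3_{2,1}(β=0.3159) × two z-phases.
c=cos(0.315900/2)=0.987552, s=sin(0.315900/2)=0.157294; N=√[120·1·24·2]=75.894664
k∈{0,1} keeps every argument non-negative
  k=0: (−1)^1·75.8947/(24)·0.9876^5·0.1573^1 = -0.467210
  k=1: (−1)^2·75.8947/(12)·0.9876^3·0.1573^3 = +0.023705
d^3_{2,1}(0.3159) = -0.467210 +0.023705 = -0.443504
Phases: e^{-i·(2)·1.1083}=-0.601840-0.798616i, e^{-i·(1)·0.2881}=+0.958785-0.284131i ⇒ D=+0.356554+0.263752i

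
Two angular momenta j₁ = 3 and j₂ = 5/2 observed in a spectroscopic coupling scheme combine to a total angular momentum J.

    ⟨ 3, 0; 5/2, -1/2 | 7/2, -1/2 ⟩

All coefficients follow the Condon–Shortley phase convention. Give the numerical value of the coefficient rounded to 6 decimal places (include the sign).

−√(4/21) = -0.436436

√[8·2!4!3!/10! · 3!3!2!3!3!4!] = √(6912/175)
  +(−1)^0/∏(0,2,3,2,1,1)! = 1/24  (running 1/24)
  +(−1)^1/∏(1,1,2,1,2,2)! = -1/8  (running -1/12)
  +(−1)^2/∏(2,0,1,0,3,3)! = 1/72  (running -5/72)
⟨..|..⟩ = √(6912/175)·(-5/72) = -0.436436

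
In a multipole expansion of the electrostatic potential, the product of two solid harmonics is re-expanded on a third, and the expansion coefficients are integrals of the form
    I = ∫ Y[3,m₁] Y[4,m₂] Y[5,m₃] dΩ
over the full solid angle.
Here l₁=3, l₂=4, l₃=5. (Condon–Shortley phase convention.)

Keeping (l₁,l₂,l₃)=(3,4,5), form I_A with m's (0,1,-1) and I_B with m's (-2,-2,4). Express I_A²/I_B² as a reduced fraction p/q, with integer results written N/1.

361/560

Same 3,4,5: normalisation and zero-m 3j drop out of the ratio.
A: Δ: 2! 4! 6! / 13! → 1/180180; sum: t=0:+1/1440 t=1:−1/192 t=2:+1/432 = -19/8640; 3j²(3 4 5; 0 1 -1) = Δ·Π!·Σ² = 361/30030  (sign -1)
B: Δ: 2! 4! 6! / 13! → 1/180180; sum: t=1:−1/2880 t=2:+1/8640 = -1/4320; 3j²(3 4 5; -2 -2 4) = Δ·Π!·Σ² = 8/429  (sign +1)
I_A²/I_B² = (361/30030)/(8/429) = 361/560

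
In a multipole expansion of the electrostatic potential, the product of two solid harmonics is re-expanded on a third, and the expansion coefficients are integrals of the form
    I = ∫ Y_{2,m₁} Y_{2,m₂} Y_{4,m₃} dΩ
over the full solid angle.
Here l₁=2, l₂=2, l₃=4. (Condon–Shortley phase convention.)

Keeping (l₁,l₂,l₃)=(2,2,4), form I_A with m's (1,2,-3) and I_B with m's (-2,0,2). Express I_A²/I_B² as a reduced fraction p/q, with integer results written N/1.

l's match ⇒ only the (l;m) 3-j factors differ between A and B.
A: triangle coeff Δ(2,2,4) = 1/630; Σ_t [0,0]: t=0:+1/144 = 1/144; (3j)²=1/18 [(2 2 4; 1 2 -3)], sign=-1
B: triangle coeff Δ(2,2,4) = 1/630; Σ_t [0,0]: t=0:+1/96 = 1/96; (3j)²=1/42 [(2 2 4; -2 0 2)], sign=+1
I_A²/I_B² = (1/18)/(1/42) = 7/3

7/3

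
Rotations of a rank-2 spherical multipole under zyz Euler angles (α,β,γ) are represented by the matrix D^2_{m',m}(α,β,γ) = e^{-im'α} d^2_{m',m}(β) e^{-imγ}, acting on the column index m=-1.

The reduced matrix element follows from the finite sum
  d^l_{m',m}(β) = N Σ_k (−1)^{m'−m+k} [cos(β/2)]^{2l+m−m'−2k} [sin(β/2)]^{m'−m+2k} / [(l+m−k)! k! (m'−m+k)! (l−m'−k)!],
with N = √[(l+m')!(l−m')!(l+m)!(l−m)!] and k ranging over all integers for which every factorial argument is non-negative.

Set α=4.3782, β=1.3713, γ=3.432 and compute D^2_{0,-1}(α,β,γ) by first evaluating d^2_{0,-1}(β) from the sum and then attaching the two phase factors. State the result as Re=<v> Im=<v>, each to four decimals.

Split into d^2_{0,-1}(β=1.3713) × two z-phases.
Half-angle: c=0.774008, s=0.633176. N=√(2·2·1·6)=4.898979
k: max(0,(-1)−(0))=0 … min(2+(-1),2−(0))=1
  k=0: (−1)^1·4.8990/(2)·0.7740^3·0.6332^1 = -0.719177
  k=1: (−1)^2·4.8990/(2)·0.7740^1·0.6332^3 = +0.481277
d^2_{0,-1}(1.3713) = -0.719177 +0.481277 = -0.237901
Attach z-rotation phases: D = e^{-i(0)(4.3782)}·(-0.237901)·e^{-i(-1)(3.4320)} = +0.227939+0.068121i

Re=0.2279 Im=0.0681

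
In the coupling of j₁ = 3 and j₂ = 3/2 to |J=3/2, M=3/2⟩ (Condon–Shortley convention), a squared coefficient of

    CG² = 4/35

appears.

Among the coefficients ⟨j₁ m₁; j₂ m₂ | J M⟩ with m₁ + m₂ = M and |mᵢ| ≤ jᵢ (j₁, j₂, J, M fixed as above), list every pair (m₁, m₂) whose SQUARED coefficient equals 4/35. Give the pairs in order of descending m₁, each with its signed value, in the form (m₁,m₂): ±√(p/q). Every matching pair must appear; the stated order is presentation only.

(1,1/2): +√(4/35)

Admissible pairs with m₁+m₂ = M = 3/2: (0,3/2), (1,1/2), (2,-1/2), (3,-3/2)
  (m₁,m₂)=(3,-3/2): CG² = 4/7, CG = +√(4/7)
  (m₁,m₂)=(2,-1/2): CG² = 2/7, CG = −√(2/7)
  (m₁,m₂)=(1,1/2): CG² = 4/35, CG = +√(4/35)   ← matches the target
  (m₁,m₂)=(0,3/2): CG² = 1/35, CG = −√(1/35)
Pairs with CG² = 4/35: (1,1/2): +√(4/35)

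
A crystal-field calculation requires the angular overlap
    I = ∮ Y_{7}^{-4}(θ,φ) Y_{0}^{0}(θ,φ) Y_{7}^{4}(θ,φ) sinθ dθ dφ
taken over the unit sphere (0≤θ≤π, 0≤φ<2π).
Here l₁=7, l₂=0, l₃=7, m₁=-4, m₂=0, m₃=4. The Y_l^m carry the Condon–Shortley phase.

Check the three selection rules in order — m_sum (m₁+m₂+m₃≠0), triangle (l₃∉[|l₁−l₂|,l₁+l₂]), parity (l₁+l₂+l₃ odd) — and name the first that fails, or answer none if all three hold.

none

azimuthal sum: -4 + 0 + 4 = 0  ✓
7 ≤ 7 ≤ 7 (triangle on l)  ✓
L = 7 + 0 + 7 = 14 (even)  ✓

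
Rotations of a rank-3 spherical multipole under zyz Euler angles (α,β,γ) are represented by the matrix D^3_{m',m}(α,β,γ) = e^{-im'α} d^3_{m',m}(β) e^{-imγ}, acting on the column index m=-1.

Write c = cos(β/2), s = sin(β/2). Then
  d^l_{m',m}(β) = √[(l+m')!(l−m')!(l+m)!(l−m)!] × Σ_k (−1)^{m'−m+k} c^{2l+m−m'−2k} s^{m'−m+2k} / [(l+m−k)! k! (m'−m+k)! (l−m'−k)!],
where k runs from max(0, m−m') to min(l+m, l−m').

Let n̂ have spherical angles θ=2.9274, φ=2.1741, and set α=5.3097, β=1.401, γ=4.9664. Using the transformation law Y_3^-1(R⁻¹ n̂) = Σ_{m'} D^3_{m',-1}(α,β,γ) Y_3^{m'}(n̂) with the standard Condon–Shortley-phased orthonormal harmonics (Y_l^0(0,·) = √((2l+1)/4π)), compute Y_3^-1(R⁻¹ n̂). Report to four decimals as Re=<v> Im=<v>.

Re=-0.0226 Im=0.0865

Need the full column D^3_{m',-1} for m'=−3..3 at α=5.3097, β=1.4010, γ=4.9664.
cos(β/2)=0.764520, sin(β/2)=0.644600
d^3_{-3,-1}: single k=2 term ⇒ +0.549771;  D = -0.251504+0.488870i
d^3_{-2,-1}: k∈[1..2] ⇒ +0.532396 -0.756950 = -0.224555;  D = +0.222881-0.027364i
d^3_{-1,-1}: k∈[0..2] ⇒ +0.199679 -1.135602 +0.605467 = -0.330456;  D = +0.217767+0.248553i
d^3_{0,-1}: k∈[0..2] ⇒ -0.583210 +1.243797 -0.294735 = +0.365852;  D = +0.091934-0.354112i
d^3_{1,-1}: k∈[0..2] ⇒ +0.851701 -0.807289 +0.071737 = +0.116149;  D = +0.109372-0.039095i
d^3_{2,-1}: k∈[0..1] ⇒ -0.756950 +0.269055 = -0.487896;  D = -0.394180-0.287514i
d^3_{3,-1}: single k=0 term ⇒ +0.390827;  D = -0.012846+0.390616i
Y_3^{m'}(θ=2.9274,φ=2.1741) and Σ D·Y over m':
  (-0.2515+0.4889i)·(+0.0039-0.0009i)  (+0.2229-0.0274i)·(+0.0161-0.0422i)  (+0.2178+0.2486i)·(-0.1471-0.2135i)  (+0.0919-0.3541i)·(-0.6469+0.0000i)  (+0.1094-0.0391i)·(+0.1471-0.2135i)  (-0.3942-0.2875i)·(+0.0161+0.0422i)  (-0.0128+0.3906i)·(-0.0039-0.0009i)
Y_3^-1(R⁻¹ n̂) = -0.022581+0.086487i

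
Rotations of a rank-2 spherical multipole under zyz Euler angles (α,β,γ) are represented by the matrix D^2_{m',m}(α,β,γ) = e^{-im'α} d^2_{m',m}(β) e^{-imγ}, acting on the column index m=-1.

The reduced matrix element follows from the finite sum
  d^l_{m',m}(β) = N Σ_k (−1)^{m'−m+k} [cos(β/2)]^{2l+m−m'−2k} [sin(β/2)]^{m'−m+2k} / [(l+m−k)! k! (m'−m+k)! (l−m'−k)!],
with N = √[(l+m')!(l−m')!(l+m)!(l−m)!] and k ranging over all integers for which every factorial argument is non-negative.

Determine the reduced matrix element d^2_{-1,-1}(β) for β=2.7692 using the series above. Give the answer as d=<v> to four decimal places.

d^2_{-1,-1}(β=2.7692) via the finite sum:
With c≡cos(β/2)=0.185122 and s≡sin(β/2)=0.982715, N=[1·6·1·6]^{1/2}=6.000000
k: max(0,(-1)−(-1))=0 … min(2+(-1),2−(-1))=1
  k=0: (−1)^0·6.0000/(6)·0.1851^4·0.9827^0 = +0.001174
  k=1: (−1)^1·6.0000/(2)·0.1851^2·0.9827^2 = -0.099287
d^2_{-1,-1}(2.7692) = +0.001174 -0.099287 = -0.098113

d=-0.0981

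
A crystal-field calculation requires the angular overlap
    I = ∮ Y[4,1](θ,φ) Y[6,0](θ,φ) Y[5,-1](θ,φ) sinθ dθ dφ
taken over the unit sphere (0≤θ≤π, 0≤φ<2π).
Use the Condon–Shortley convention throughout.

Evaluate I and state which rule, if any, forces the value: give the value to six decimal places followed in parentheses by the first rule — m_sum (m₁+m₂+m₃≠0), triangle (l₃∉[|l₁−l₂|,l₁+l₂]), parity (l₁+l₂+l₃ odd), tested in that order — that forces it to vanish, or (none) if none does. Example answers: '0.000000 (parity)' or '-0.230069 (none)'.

0.000000 (parity)

Σlᵢ=15 odd — θ-integrand is odd under cosθ→−cosθ; I=0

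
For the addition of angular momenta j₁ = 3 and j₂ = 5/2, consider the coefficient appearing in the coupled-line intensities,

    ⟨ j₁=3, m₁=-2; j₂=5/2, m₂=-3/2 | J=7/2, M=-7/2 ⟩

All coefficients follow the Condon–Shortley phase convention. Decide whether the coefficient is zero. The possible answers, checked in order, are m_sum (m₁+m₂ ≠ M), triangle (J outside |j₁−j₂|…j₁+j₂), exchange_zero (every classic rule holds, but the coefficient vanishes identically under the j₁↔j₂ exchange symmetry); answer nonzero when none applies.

nonzero

m-sum: m₁+m₂ = -2+(-3/2) = -7/2, M = -7/2  ✓
triangle: |j₁−j₂| = 1/2 ≤ J = 7/2 ≤ j₁+j₂ = 11/2  ✓
exchange: j₁≠j₂ or m₁≠m₂ — the exchange symmetry imposes no constraint here
value check: CG = −√(4/9) = -0.666667 ≠ 0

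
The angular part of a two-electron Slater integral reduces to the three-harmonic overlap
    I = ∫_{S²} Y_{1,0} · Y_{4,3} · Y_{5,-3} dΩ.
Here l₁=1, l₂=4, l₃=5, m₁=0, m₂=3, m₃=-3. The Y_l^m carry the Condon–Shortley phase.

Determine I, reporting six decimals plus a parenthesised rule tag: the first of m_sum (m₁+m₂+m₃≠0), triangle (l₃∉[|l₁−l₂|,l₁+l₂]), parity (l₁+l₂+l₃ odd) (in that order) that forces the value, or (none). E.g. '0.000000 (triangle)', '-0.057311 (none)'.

Checks pass: Σm=0; 10 even; l₃=5∈[3,5].
(2·1+1)(2·4+1)(2·5+1) = 297
Δ: 0! 2! 8! / 11! → 1/495
sum: t=0:+1/576 = 1/576
3j²(1 4 5; 0 0 0) = Δ·Π!·Σ² = 5/99  (sign -1)
sum: t=0:+1/5040 = 1/5040
3j²(1 4 5; 0 3 -3) = Δ·Π!·Σ² = 16/495  (sign +1)
combine: 4πI² = 297·5/99·16/495 = 16/33
take √, sign -1: I = -0.19642560
No selection rule forces the value: the integral is nonzero (none).

-0.196426 (none)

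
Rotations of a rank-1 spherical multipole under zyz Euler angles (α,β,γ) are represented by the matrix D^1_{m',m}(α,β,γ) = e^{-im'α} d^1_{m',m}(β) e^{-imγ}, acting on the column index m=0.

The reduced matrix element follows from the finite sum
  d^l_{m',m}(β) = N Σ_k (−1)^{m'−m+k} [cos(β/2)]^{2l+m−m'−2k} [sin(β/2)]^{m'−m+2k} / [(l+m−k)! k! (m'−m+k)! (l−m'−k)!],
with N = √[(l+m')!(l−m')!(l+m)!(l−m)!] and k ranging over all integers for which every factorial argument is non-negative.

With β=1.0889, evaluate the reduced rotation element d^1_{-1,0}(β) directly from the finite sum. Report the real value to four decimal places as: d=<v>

d^1_{-1,0}(β=1.0889) via the finite sum:
c=cos(1.088900/2)=0.855412, s=sin(1.088900/2)=0.517948; N=√[1·2·1·1]=1.414214
The bounds max(0,m−m')=1 and min(l+m,l−m')=1 give 1 term
  k=1: (−1)^0·1.4142/(1)·0.8554^1·0.5179^1 = +0.626580
d^1_{-1,0}(1.0889) = +0.626580

d=0.6266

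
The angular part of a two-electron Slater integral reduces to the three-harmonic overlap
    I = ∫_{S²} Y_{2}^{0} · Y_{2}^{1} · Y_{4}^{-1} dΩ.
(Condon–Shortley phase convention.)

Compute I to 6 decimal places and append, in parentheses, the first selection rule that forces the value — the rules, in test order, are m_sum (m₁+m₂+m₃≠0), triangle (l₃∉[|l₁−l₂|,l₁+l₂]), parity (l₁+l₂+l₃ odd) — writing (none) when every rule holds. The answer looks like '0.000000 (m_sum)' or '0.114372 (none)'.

-0.220728 (none)

Rules hold: Σm=0, L=8 even, 0≤4≤4.
N = 5·5·9 = 225
Δ = 0!·4!·4!/9! = 1/630
Racah Σ t=0..0: t=0:+1/16 = 1/16
⇒ 3j(2 2 4; 0 0 0)² = 2/35, sgn +1
Racah Σ t=0..0: t=0:+1/24 = 1/24
⇒ 3j(2 2 4; 0 1 -1)² = 1/21, sgn -1
4πI² = N·(3j₀)²·(3jₘ)² = 30/49
I = -1·√(0.612245/4π) = -0.22072812
No selection rule forces the value: the integral is nonzero (none).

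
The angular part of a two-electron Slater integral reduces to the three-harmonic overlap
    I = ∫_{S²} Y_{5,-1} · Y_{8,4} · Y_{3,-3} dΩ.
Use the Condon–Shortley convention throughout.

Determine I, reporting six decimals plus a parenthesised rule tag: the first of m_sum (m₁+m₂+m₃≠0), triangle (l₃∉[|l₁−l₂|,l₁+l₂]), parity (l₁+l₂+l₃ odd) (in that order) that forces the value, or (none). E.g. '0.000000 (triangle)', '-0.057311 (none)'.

0.127619 (none)

Checks pass: Σm=0; 16 even; l₃=3∈[3,13].
(2·5+1)(2·8+1)(2·3+1) = 1309
Δ: 10! 0! 6! / 17! → 1/136136
sum: t=5:−1/518400 = -1/518400
3j²(5 8 3; 0 0 0) = Δ·Π!·Σ² = 56/2431  (sign +1)
sum: t=6:+1/12441600 = 1/12441600
3j²(5 8 3; -1 4 -3) = Δ·Π!·Σ² = 3/442  (sign +1)
combine: 4πI² = 1309·56/2431·3/442 = 588/2873
take √, sign +1: I = 0.12761917
No selection rule forces the value: the integral is nonzero (none).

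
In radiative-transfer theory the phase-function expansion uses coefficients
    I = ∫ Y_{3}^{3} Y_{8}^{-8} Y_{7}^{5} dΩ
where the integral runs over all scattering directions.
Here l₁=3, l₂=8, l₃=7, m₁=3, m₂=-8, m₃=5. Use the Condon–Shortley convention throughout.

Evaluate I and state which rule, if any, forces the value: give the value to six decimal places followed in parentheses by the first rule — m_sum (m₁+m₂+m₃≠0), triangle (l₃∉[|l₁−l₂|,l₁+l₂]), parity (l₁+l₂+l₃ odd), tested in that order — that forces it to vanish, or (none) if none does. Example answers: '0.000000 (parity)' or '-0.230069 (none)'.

Rules hold: Σm=0, L=18 even, 5≤7≤11.
N = 7·17·15 = 1785
Δ = 4!·2!·12!/19! = 1/5290740
Racah Σ t=1..3: t=1:−1/7257600 t=2:+1/2073600 t=3:−1/7257600 = 1/4838400
⇒ 3j(3 8 7; 0 0 0)² = 252/20995, sgn -1
Racah Σ t=0..0: t=0:+1/22992076800 = 1/22992076800
⇒ 3j(3 8 7; 3 -8 5)² = 5/969, sgn +1
4πI² = N·(3j₀)²·(3jₘ)² = 8820/79781
I = -1·√(0.110553/4π) = -0.09379499
No selection rule forces the value: the integral is nonzero (none).

-0.093795 (none)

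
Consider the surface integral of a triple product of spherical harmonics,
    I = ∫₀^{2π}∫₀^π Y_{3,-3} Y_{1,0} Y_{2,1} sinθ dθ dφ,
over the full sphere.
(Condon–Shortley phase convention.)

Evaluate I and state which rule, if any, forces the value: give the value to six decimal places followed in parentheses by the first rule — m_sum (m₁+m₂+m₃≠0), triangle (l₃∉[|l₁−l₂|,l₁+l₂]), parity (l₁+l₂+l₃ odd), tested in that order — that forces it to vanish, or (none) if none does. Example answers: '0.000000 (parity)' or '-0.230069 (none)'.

0.000000 (m_sum)

Σmᵢ = -2 ≠ 0, so the φ-integral vanishes; I = 0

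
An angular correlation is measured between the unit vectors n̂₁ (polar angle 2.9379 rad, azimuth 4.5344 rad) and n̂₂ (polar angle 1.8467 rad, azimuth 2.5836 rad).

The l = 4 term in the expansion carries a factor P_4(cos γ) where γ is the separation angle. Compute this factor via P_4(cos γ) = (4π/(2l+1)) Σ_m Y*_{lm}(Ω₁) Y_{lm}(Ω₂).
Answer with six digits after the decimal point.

Addition theorem: P_4(cos γ) = (4π/9) Σ_m Y*_{lm}(Ω₁) Y_{lm}(Ω₂), m = −4…4:
  m=-4: (0.00056 - 0.00048j) × (-0.23290 + 0.29936j) = 0.00001 + 0.00028j  (running Σ = 0.00001 + 0.00028j)
  m=-3: (-0.00516 - 0.00873j) × (-0.03128 + 0.30212j) = 0.00280 - 0.00129j  (running Σ = 0.00281 - 0.00101j)
  m=-2: (-0.07331 + 0.02726j) × (-0.06537 - 0.13369j) = 0.00844 + 0.00802j  (running Σ = 0.01125 + 0.00701j)
  m=-1: (0.06162 + 0.34254j) × (-0.26094 - 0.16286j) = 0.03971 - 0.09942j  (running Σ = 0.05096 - 0.09240j)
  m=0: (0.67933 + 0.00000j) × (0.10223 + 0.00000j) = 0.06945 + 0.00000j  (running Σ = 0.12041 - 0.09240j)
  m=1: (-0.06162 + 0.34254j) × (0.26094 - 0.16286j) = 0.03971 + 0.09942j  (running Σ = 0.16012 + 0.00701j)
  m=2: (-0.07331 - 0.02726j) × (-0.06537 + 0.13369j) = 0.00844 - 0.00802j  (running Σ = 0.16856 - 0.00101j)
  m=3: (0.00516 - 0.00873j) × (0.03128 + 0.30212j) = 0.00280 + 0.00129j  (running Σ = 0.17136 + 0.00028j)
  m=4: (0.00056 + 0.00048j) × (-0.23290 - 0.29936j) = 0.00001 - 0.00028j  (running Σ = 0.17137 - 0.00000j)
Total Σ_m = 0.17137 - 0.00000j. Multiply by 1.396263: 0.23928 - 0.00000j. P_4(cos γ) = 0.239279

0.239279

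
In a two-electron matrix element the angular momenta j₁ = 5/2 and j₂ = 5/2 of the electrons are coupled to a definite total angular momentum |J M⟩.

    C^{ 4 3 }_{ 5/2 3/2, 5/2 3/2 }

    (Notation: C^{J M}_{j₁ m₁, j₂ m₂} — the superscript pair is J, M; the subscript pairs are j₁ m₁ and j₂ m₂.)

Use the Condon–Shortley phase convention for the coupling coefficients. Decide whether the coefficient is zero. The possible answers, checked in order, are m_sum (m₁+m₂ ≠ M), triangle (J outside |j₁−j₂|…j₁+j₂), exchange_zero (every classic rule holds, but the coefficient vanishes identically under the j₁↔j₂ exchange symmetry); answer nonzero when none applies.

exchange_zero

m-sum: m₁+m₂ = 3/2+3/2 = 3, M = 3  ✓
triangle: |j₁−j₂| = 0 ≤ J = 4 ≤ j₁+j₂ = 5  ✓
exchange: j₁=j₂ and m₁=m₂, and (−1)^(j₁+j₂−J) = (−1)^1 = −1 forces ⟨j₁m₁;j₂m₂|JM⟩ = −⟨j₂m₂;j₁m₁|JM⟩ = −⟨j₁m₁;j₂m₂|JM⟩ ⇒ the coefficient vanishes identically
Racah sum check: Σ_k collapses to 0 ⇒ CG = 0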